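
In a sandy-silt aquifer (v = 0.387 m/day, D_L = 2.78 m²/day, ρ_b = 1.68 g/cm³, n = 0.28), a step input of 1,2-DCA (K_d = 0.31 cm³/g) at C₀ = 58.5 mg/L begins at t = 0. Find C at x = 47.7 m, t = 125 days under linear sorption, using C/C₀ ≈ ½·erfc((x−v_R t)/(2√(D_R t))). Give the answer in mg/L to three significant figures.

Retardation factor R = 1 + ρ_b·K_d/n = 1 + 1.68 × 0.31/0.28 = 2.860.
Sorption retards both mechanisms: v_R = v/R = 0.1353 m/day, D_R = D/R = 0.9720 m²/day.
v_R·t = 0.1353 × 125 = 16.9125 m; 2√(D_R t) = 22.05 m; argument = (47.7 − 16.9125)/22.05 = 1.396.
C = C₀ × ½·erfc(1.396) = 58.5 × 0.02418 = 1.41 mg/L.

1.41 mg/L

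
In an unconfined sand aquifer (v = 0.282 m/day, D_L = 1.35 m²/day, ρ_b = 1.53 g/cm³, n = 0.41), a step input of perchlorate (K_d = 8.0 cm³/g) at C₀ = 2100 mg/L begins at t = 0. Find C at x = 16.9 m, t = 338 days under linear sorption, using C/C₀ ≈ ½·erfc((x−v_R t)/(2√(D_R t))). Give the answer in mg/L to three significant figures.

11.7 mg/L

Retardation factor R = 1 + ρ_b·K_d/n = 1 + 1.53 × 8.0/0.41 = 30.85.
Sorption retards both mechanisms: v_R = v/R = 0.009141 m/day, D_R = D/R = 0.04376 m²/day.
v_R·t = 0.009141 × 338 = 3.089658 m; 2√(D_R t) = 7.692 m; argument = (16.9 − 3.089658)/7.692 = 1.795.
C = C₀ × ½·erfc(1.795) = 2100 × 0.005566 = 11.7 mg/L.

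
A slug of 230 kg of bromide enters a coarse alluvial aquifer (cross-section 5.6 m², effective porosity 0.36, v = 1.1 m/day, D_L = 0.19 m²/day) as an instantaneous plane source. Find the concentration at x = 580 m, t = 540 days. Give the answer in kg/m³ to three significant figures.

For an instantaneous plane source, C(x,t) = M/(n_e·A·√(4πDt)) · exp(−(x−vt)²/(4Dt)), with n_e·A the pore (flow) area.
Plume center vt = 1.1 × 540 = 594 m, so the well at 580 m is 14 m upgradient of the peak.
√(4πDt) = 35.91 m, giving peak height M/(n_e·A·√(4πDt)) = 230/(0.36 × 5.6 × 35.91) = 3.177 kg/m³.
(x−vt)²/(4Dt) = (-14)²/(4 × 0.19 × 540) = 0.4776; exp(−0.4776) = 0.6203.
C = 3.177 × 0.6203 = 1.97 kg/m³.

1.97 kg/m³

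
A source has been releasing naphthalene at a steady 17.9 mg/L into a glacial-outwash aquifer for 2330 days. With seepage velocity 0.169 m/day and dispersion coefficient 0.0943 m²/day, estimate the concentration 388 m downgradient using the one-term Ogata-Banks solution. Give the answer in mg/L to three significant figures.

For a continuous step input, C/C₀ ≈ ½·erfc((x−vt)/(2√(Dt))).
vt = 0.169 × 2330 = 393.77 m and 2√(Dt) = 2√(0.0943 × 2330) = 29.65 m.
Argument (x−vt)/(2√(Dt)) = (388 − 393.77)/29.65 = -0.1946; ½·erfc(-0.1946) = 0.6084.
C = 17.9 × 0.6084 = 10.9 mg/L.

10.9 mg/L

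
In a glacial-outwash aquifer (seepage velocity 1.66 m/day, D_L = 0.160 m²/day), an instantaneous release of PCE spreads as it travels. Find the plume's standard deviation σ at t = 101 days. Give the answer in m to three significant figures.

Dispersive spreading gives a Gaussian with σ² = 2Dt; advection only shifts the center.
σ = √(2 × 0.160 × 101) = 5.69 m.

5.69 m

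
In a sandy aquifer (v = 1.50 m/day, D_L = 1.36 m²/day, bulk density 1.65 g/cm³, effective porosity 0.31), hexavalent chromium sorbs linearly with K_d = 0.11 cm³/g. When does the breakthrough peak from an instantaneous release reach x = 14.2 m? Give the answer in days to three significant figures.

Retardation factor R = 1 + ρ_b·K_d/n = 1 + 1.65 × 0.11/0.31 = 1.585.
Sorption retards both mechanisms: v_R = v/R = 0.9464 m/day, D_R = D/R = 0.8580 m²/day.
Peak time from v_R²t² + 2D_R t − x² = 0: t = (√(D_R² + v_R²x²) − D_R)/v_R².
√(D_R² + v_R²x²) = √(0.8580² + 0.9464² × 14.2²) = 13.47; v_R² = 0.8957.
t = (13.47 − 0.8580)/0.8957 = 14.1 days.

14.1 days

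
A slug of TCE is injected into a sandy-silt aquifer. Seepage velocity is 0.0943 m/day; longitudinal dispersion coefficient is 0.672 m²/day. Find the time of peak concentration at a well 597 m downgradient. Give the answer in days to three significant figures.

6260 days

For the 1D instantaneous-source solution, setting ∂C/∂t = 0 at fixed x gives v²t² + 2Dt − x² = 0, so t = (√(D² + v²x²) − D)/v².
√(D² + v²x²) = √(0.672² + 0.0943² × 597²) = 56.30; v² = 0.00889249.
t = (56.30 − 0.672)/0.00889249 = 6260 days (vs. the pure-advection estimate x/v = 6330 d).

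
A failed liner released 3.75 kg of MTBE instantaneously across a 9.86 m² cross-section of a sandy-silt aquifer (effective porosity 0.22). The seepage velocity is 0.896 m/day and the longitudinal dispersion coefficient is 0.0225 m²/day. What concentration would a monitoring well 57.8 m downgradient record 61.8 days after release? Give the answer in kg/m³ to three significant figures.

For an instantaneous plane source, C(x,t) = M/(n_e·A·√(4πDt)) · exp(−(x−vt)²/(4Dt)), with n_e·A the pore (flow) area.
Plume center vt = 0.896 × 61.8 = 55.3728 m, so the well at 57.8 m is 2.4272 m downgradient of the peak.
√(4πDt) = 4.180 m, giving peak height M/(n_e·A·√(4πDt)) = 3.75/(0.22 × 9.86 × 4.180) = 0.4136 kg/m³.
(x−vt)²/(4Dt) = (2.4272)²/(4 × 0.0225 × 61.8) = 1.059; exp(−1.059) = 0.3468.
C = 0.4136 × 0.3468 = 0.143 kg/m³.

0.143 kg/m³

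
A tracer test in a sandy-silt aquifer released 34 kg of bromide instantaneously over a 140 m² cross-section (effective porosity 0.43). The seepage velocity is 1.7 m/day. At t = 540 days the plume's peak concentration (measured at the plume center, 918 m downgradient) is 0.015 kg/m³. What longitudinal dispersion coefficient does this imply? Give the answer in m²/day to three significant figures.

At the plume center C_max = M/(n_e·A·√(4πDt)), so D = M²/(4πt·(n_e·A·C_max)²).
n_e·A·C_max = 0.43 × 140 × 0.015 = 0.9030 kg/m.
D = 34²/(4π × 540 × 0.9030²) = 0.209 m²/day.

0.209 m²/day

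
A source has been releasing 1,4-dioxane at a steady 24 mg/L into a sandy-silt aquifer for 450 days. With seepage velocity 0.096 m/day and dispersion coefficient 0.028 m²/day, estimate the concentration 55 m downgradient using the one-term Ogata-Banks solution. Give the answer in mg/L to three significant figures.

For a continuous step input, C/C₀ ≈ ½·erfc((x−vt)/(2√(Dt))).
vt = 0.096 × 450 = 43.2 m and 2√(Dt) = 2√(0.028 × 450) = 7.099 m.
Argument (x−vt)/(2√(Dt)) = (55 − 43.2)/7.099 = 1.662; ½·erfc(1.662) = 0.009376.
C = 24 × 0.009376 = 0.225 mg/L.

0.225 mg/L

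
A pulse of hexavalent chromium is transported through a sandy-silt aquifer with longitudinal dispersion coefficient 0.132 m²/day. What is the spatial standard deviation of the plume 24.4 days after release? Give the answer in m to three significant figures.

Dispersive spreading gives a Gaussian with σ² = 2Dt; advection only shifts the center.
σ = √(2 × 0.132 × 24.4) = 2.54 m.

2.54 m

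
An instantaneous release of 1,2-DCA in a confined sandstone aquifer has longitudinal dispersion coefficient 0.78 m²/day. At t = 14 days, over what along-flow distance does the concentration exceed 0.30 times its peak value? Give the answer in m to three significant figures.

The plume is Gaussian with σ = √(2Dt) = √(2 × 0.78 × 14) = 4.673 m.
C/C_peak = exp(−Δx²/(2σ²)) = 0.30 ⇒ Δx = σ·√(−2 ln 0.30) = 4.673 × 1.552 = 7.252 m.
Width = 2Δx = 14.5 m.

14.5 m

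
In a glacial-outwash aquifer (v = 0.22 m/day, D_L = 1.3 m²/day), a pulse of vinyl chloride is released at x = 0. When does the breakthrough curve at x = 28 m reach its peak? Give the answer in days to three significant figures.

103 days

For the 1D instantaneous-source solution, setting ∂C/∂t = 0 at fixed x gives v²t² + 2Dt − x² = 0, so t = (√(D² + v²x²) − D)/v².
√(D² + v²x²) = √(1.3² + 0.22² × 28²) = 6.296; v² = 0.0484.
t = (6.296 − 1.3)/0.0484 = 103 days (vs. the pure-advection estimate x/v = 127 d).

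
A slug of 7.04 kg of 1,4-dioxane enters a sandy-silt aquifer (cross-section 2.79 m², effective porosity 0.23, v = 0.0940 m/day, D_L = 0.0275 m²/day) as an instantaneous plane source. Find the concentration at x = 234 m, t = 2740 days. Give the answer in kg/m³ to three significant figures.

For an instantaneous plane source, C(x,t) = M/(n_e·A·√(4πDt)) · exp(−(x−vt)²/(4Dt)), with n_e·A the pore (flow) area.
Plume center vt = 0.0940 × 2740 = 257.56 m, so the well at 234 m is 23.56 m upgradient of the peak.
√(4πDt) = 30.77 m, giving peak height M/(n_e·A·√(4πDt)) = 7.04/(0.23 × 2.79 × 30.77) = 0.3565 kg/m³.
(x−vt)²/(4Dt) = (-23.56)²/(4 × 0.0275 × 2740) = 1.842; exp(−1.842) = 0.1585.
C = 0.3565 × 0.1585 = 0.0565 kg/m³.

0.0565 kg/m³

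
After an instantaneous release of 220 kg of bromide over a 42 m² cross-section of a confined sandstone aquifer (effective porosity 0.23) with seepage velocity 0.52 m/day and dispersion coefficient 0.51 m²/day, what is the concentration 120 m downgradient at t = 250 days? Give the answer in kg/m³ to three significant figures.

0.468 kg/m³

For an instantaneous plane source, C(x,t) = M/(n_e·A·√(4πDt)) · exp(−(x−vt)²/(4Dt)), with n_e·A the pore (flow) area.
Plume center vt = 0.52 × 250 = 130 m, so the well at 120 m is 10 m upgradient of the peak.
√(4πDt) = 40.03 m, giving peak height M/(n_e·A·√(4πDt)) = 220/(0.23 × 42 × 40.03) = 0.5689 kg/m³.
(x−vt)²/(4Dt) = (-10)²/(4 × 0.51 × 250) = 0.1961; exp(−0.1961) = 0.8219.
C = 0.5689 × 0.8219 = 0.468 kg/m³.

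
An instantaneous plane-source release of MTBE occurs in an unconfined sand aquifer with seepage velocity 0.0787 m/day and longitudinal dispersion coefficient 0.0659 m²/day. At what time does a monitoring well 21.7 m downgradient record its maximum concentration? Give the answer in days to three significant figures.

For the 1D instantaneous-source solution, setting ∂C/∂t = 0 at fixed x gives v²t² + 2Dt − x² = 0, so t = (√(D² + v²x²) − D)/v².
√(D² + v²x²) = √(0.0659² + 0.0787² × 21.7²) = 1.709; v² = 0.00619369.
t = (1.709 − 0.0659)/0.00619369 = 265 days (vs. the pure-advection estimate x/v = 276 d).

265 days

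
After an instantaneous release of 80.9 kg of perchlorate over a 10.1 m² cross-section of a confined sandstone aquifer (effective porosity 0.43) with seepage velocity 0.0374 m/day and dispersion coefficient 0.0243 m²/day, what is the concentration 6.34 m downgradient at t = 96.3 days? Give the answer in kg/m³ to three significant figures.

For an instantaneous plane source, C(x,t) = M/(n_e·A·√(4πDt)) · exp(−(x−vt)²/(4Dt)), with n_e·A the pore (flow) area.
Plume center vt = 0.0374 × 96.3 = 3.60162 m, so the well at 6.34 m is 2.73838 m downgradient of the peak.
√(4πDt) = 5.423 m, giving peak height M/(n_e·A·√(4πDt)) = 80.9/(0.43 × 10.1 × 5.423) = 3.435 kg/m³.
(x−vt)²/(4Dt) = (2.73838)²/(4 × 0.0243 × 96.3) = 0.8011; exp(−0.8011) = 0.4488.
C = 3.435 × 0.4488 = 1.54 kg/m³.

1.54 kg/m³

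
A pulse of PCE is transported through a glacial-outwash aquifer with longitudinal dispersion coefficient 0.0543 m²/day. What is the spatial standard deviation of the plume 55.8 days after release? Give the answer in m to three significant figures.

Dispersive spreading gives a Gaussian with σ² = 2Dt; advection only shifts the center.
σ = √(2 × 0.0543 × 55.8) = 2.46 m.

2.46 m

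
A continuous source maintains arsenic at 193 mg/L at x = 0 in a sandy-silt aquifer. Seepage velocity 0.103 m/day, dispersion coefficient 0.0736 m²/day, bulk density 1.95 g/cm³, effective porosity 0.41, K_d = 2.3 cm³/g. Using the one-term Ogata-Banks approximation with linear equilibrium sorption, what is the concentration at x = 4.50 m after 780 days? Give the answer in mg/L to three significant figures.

Retardation factor R = 1 + ρ_b·K_d/n = 1 + 1.95 × 2.3/0.41 = 11.94.
Sorption retards both mechanisms: v_R = v/R = 0.008626 m/day, D_R = D/R = 0.006164 m²/day.
v_R·t = 0.008626 × 780 = 6.72828 m; 2√(D_R t) = 4.385 m; argument = (4.50 − 6.72828)/4.385 = -0.5082.
C = C₀ × ½·erfc(-0.5082) = 193 × 0.7638 = 147 mg/L.

147 mg/L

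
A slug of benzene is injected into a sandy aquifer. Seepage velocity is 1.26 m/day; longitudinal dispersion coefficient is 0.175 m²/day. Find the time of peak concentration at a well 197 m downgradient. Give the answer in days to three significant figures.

For the 1D instantaneous-source solution, setting ∂C/∂t = 0 at fixed x gives v²t² + 2Dt − x² = 0, so t = (√(D² + v²x²) − D)/v².
√(D² + v²x²) = √(0.175² + 1.26² × 197²) = 248.2; v² = 1.5876.
t = (248.2 − 0.175)/1.5876 = 156 days (vs. the pure-advection estimate x/v = 156 d).

156 days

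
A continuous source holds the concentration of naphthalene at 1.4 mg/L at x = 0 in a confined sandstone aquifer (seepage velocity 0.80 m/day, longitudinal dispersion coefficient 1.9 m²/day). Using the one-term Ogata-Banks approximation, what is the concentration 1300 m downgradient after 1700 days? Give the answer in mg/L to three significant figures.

For a continuous step input, C/C₀ ≈ ½·erfc((x−vt)/(2√(Dt))).
vt = 0.80 × 1700 = 1360 m and 2√(Dt) = 2√(1.9 × 1700) = 113.7 m.
Argument (x−vt)/(2√(Dt)) = (1300 − 1360)/113.7 = -0.5277; ½·erfc(-0.5277) = 0.7723.
C = 1.4 × 0.7723 = 1.08 mg/L.

1.08 mg/L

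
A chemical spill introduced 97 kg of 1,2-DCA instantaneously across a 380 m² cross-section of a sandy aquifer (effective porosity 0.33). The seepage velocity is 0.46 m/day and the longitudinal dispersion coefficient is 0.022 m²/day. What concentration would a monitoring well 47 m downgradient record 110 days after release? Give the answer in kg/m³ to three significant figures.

For an instantaneous plane source, C(x,t) = M/(n_e·A·√(4πDt)) · exp(−(x−vt)²/(4Dt)), with n_e·A the pore (flow) area.
Plume center vt = 0.46 × 110 = 50.6 m, so the well at 47 m is 3.6 m upgradient of the peak.
√(4πDt) = 5.515 m, giving peak height M/(n_e·A·√(4πDt)) = 97/(0.33 × 380 × 5.515) = 0.1403 kg/m³.
(x−vt)²/(4Dt) = (-3.6)²/(4 × 0.022 × 110) = 1.339; exp(−1.339) = 0.2621.
C = 0.1403 × 0.2621 = 0.0368 kg/m³.

0.0368 kg/m³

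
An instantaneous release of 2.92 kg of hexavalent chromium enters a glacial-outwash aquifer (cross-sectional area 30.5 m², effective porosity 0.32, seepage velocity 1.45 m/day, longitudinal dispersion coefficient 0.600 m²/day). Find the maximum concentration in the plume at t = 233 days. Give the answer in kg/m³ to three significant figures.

0.00714 kg/m³

The peak of an instantaneous 1D plume sits at x = vt; there the Gaussian factor is 1 and C_max = M/(n_e·A·√(4πDt)), where n_e·A is the pore area the mass is dissolved in.
√(4πDt) = √(4π × 0.600 × 233) = 41.91 m, so C_max = 2.92/(0.32 × 30.5 × 41.91) = 0.00714 kg/m³.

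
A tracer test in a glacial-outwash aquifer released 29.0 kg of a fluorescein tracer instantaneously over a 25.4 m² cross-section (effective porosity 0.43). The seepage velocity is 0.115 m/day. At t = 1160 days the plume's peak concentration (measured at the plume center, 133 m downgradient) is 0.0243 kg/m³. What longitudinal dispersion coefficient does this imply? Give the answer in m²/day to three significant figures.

0.819 m²/day

At the plume center C_max = M/(n_e·A·√(4πDt)), so D = M²/(4πt·(n_e·A·C_max)²).
n_e·A·C_max = 0.43 × 25.4 × 0.0243 = 0.2654 kg/m.
D = 29.0²/(4π × 1160 × 0.2654²) = 0.819 m²/day.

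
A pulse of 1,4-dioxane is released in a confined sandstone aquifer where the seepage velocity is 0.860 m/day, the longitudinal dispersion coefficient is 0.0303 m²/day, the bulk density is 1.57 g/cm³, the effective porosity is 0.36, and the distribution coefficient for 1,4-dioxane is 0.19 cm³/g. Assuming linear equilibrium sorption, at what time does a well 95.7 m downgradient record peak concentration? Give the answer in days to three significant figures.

203 days

Retardation factor R = 1 + ρ_b·K_d/n = 1 + 1.57 × 0.19/0.36 = 1.829.
Sorption retards both mechanisms: v_R = v/R = 0.4702 m/day, D_R = D/R = 0.01657 m²/day.
Peak time from v_R²t² + 2D_R t − x² = 0: t = (√(D_R² + v_R²x²) − D_R)/v_R².
√(D_R² + v_R²x²) = √(0.01657² + 0.4702² × 95.7²) = 45.00; v_R² = 0.2211.
t = (45.00 − 0.01657)/0.2211 = 203 days.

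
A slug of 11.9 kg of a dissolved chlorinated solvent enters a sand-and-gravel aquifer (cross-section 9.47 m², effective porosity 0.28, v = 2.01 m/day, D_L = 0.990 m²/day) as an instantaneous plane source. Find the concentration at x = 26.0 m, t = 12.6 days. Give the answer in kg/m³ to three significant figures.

0.355 kg/m³

For an instantaneous plane source, C(x,t) = M/(n_e·A·√(4πDt)) · exp(−(x−vt)²/(4Dt)), with n_e·A the pore (flow) area.
Plume center vt = 2.01 × 12.6 = 25.326 m, so the well at 26.0 m is 0.674 m downgradient of the peak.
√(4πDt) = 12.52 m, giving peak height M/(n_e·A·√(4πDt)) = 11.9/(0.28 × 9.47 × 12.52) = 0.3585 kg/m³.
(x−vt)²/(4Dt) = (0.674)²/(4 × 0.990 × 12.6) = 0.009104; exp(−0.009104) = 0.9909.
C = 0.3585 × 0.9909 = 0.355 kg/m³.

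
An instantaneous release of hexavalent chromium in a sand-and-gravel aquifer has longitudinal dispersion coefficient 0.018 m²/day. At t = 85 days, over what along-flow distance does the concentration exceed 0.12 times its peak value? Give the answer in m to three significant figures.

7.20 m

The plume is Gaussian with σ = √(2Dt) = √(2 × 0.018 × 85) = 1.749 m.
C/C_peak = exp(−Δx²/(2σ²)) = 0.12 ⇒ Δx = σ·√(−2 ln 0.12) = 1.749 × 2.059 = 3.601 m.
Width = 2Δx = 7.20 m.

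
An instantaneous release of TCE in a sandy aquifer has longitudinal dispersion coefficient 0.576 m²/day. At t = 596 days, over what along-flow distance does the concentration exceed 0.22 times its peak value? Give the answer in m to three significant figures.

The plume is Gaussian with σ = √(2Dt) = √(2 × 0.576 × 596) = 26.20 m.
C/C_peak = exp(−Δx²/(2σ²)) = 0.22 ⇒ Δx = σ·√(−2 ln 0.22) = 26.20 × 1.740 = 45.59 m.
Width = 2Δx = 91.2 m.

91.2 m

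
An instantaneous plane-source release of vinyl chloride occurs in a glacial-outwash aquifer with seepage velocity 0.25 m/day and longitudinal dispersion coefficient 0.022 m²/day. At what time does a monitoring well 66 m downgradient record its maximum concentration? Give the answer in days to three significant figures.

For the 1D instantaneous-source solution, setting ∂C/∂t = 0 at fixed x gives v²t² + 2Dt − x² = 0, so t = (√(D² + v²x²) − D)/v².
√(D² + v²x²) = √(0.022² + 0.25² × 66²) = 16.50; v² = 0.0625.
t = (16.50 − 0.022)/0.0625 = 264 days (vs. the pure-advection estimate x/v = 264 d).

264 days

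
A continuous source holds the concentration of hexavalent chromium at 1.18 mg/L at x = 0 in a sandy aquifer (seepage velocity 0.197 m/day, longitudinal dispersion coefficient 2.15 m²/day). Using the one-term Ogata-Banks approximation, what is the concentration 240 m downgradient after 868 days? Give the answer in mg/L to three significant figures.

For a continuous step input, C/C₀ ≈ ½·erfc((x−vt)/(2√(Dt))).
vt = 0.197 × 868 = 170.996 m and 2√(Dt) = 2√(2.15 × 868) = 86.40 m.
Argument (x−vt)/(2√(Dt)) = (240 − 170.996)/86.40 = 0.7987; ½·erfc(0.7987) = 0.1293.
C = 1.18 × 0.1293 = 0.153 mg/L.

0.153 mg/L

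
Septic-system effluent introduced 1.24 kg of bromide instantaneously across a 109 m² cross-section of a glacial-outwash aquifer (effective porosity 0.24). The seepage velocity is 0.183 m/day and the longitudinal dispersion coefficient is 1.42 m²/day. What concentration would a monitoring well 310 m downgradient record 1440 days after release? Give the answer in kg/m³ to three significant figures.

0.000227 kg/m³

For an instantaneous plane source, C(x,t) = M/(n_e·A·√(4πDt)) · exp(−(x−vt)²/(4Dt)), with n_e·A the pore (flow) area.
Plume center vt = 0.183 × 1440 = 263.52 m, so the well at 310 m is 46.48 m downgradient of the peak.
√(4πDt) = 160.3 m, giving peak height M/(n_e·A·√(4πDt)) = 1.24/(0.24 × 109 × 160.3) = 0.0002957 kg/m³.
(x−vt)²/(4Dt) = (46.48)²/(4 × 1.42 × 1440) = 0.2641; exp(−0.2641) = 0.7679.
C = 0.0002957 × 0.7679 = 0.000227 kg/m³.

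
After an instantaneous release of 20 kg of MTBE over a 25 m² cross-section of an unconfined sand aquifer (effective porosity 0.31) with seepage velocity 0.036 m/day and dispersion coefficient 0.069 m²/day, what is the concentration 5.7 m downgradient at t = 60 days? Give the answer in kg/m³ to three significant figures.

0.168 kg/m³

For an instantaneous plane source, C(x,t) = M/(n_e·A·√(4πDt)) · exp(−(x−vt)²/(4Dt)), with n_e·A the pore (flow) area.
Plume center vt = 0.036 × 60 = 2.16 m, so the well at 5.7 m is 3.54 m downgradient of the peak.
√(4πDt) = 7.213 m, giving peak height M/(n_e·A·√(4πDt)) = 20/(0.31 × 25 × 7.213) = 0.3578 kg/m³.
(x−vt)²/(4Dt) = (3.54)²/(4 × 0.069 × 60) = 0.7567; exp(−0.7567) = 0.4692.
C = 0.3578 × 0.4692 = 0.168 kg/m³.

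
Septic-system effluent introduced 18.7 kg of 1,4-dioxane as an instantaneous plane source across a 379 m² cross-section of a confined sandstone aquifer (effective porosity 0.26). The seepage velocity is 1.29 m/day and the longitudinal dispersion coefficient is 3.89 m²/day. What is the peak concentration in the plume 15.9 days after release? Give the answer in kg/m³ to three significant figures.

0.00681 kg/m³

The peak of an instantaneous 1D plume sits at x = vt; there the Gaussian factor is 1 and C_max = M/(n_e·A·√(4πDt)), where n_e·A is the pore area the mass is dissolved in.
√(4πDt) = √(4π × 3.89 × 15.9) = 27.88 m, so C_max = 18.7/(0.26 × 379 × 27.88) = 0.00681 kg/m³.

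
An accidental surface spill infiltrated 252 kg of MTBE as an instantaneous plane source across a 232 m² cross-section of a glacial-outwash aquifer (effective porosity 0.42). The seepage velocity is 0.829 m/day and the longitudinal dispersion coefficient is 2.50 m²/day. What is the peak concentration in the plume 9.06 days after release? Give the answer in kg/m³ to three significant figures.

0.153 kg/m³

The peak of an instantaneous 1D plume sits at x = vt; there the Gaussian factor is 1 and C_max = M/(n_e·A·√(4πDt)), where n_e·A is the pore area the mass is dissolved in.
√(4πDt) = √(4π × 2.50 × 9.06) = 16.87 m, so C_max = 252/(0.42 × 232 × 16.87) = 0.153 kg/m³.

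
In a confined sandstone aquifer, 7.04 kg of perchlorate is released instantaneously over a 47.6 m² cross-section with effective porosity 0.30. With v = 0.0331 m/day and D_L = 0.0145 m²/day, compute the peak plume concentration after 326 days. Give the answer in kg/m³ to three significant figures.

0.0640 kg/m³

The peak of an instantaneous 1D plume sits at x = vt; there the Gaussian factor is 1 and C_max = M/(n_e·A·√(4πDt)), where n_e·A is the pore area the mass is dissolved in.
√(4πDt) = √(4π × 0.0145 × 326) = 7.707 m, so C_max = 7.04/(0.30 × 47.6 × 7.707) = 0.0640 kg/m³.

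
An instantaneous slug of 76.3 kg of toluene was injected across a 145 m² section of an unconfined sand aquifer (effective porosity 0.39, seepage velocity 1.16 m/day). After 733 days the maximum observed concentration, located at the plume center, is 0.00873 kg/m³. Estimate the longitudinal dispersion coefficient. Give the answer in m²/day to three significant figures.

At the plume center C_max = M/(n_e·A·√(4πDt)), so D = M²/(4πt·(n_e·A·C_max)²).
n_e·A·C_max = 0.39 × 145 × 0.00873 = 0.4937 kg/m.
D = 76.3²/(4π × 733 × 0.4937²) = 2.59 m²/day.

2.59 m²/day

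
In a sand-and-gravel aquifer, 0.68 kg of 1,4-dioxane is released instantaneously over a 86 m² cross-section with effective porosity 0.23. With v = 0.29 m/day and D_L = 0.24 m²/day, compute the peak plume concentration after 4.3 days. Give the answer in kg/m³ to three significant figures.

The peak of an instantaneous 1D plume sits at x = vt; there the Gaussian factor is 1 and C_max = M/(n_e·A·√(4πDt)), where n_e·A is the pore area the mass is dissolved in.
√(4πDt) = √(4π × 0.24 × 4.3) = 3.601 m, so C_max = 0.68/(0.23 × 86 × 3.601) = 0.00955 kg/m³.

0.00955 kg/m³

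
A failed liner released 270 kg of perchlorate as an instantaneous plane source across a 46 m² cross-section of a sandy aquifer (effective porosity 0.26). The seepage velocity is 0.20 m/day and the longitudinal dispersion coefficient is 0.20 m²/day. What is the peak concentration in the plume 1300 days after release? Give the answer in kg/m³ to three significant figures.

The peak of an instantaneous 1D plume sits at x = vt; there the Gaussian factor is 1 and C_max = M/(n_e·A·√(4πDt)), where n_e·A is the pore area the mass is dissolved in.
√(4πDt) = √(4π × 0.20 × 1300) = 57.16 m, so C_max = 270/(0.26 × 46 × 57.16) = 0.395 kg/m³.

0.395 kg/m³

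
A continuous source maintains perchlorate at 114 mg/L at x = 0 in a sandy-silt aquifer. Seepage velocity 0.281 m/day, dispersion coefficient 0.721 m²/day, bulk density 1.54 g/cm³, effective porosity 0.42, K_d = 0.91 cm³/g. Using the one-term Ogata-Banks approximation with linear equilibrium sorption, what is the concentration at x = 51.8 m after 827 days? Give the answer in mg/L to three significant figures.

Retardation factor R = 1 + ρ_b·K_d/n = 1 + 1.54 × 0.91/0.42 = 4.337.
Sorption retards both mechanisms: v_R = v/R = 0.06479 m/day, D_R = D/R = 0.1662 m²/day.
v_R·t = 0.06479 × 827 = 53.58133 m; 2√(D_R t) = 23.45 m; argument = (51.8 − 53.58133)/23.45 = -0.07596.
C = C₀ × ½·erfc(-0.07596) = 114 × 0.5428 = 61.9 mg/L.

61.9 mg/L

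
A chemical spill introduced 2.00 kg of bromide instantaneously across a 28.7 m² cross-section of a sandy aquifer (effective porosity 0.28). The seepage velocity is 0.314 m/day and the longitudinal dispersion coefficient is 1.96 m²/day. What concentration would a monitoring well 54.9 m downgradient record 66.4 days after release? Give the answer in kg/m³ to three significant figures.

For an instantaneous plane source, C(x,t) = M/(n_e·A·√(4πDt)) · exp(−(x−vt)²/(4Dt)), with n_e·A the pore (flow) area.
Plume center vt = 0.314 × 66.4 = 20.8496 m, so the well at 54.9 m is 34.0504 m downgradient of the peak.
√(4πDt) = 40.44 m, giving peak height M/(n_e·A·√(4πDt)) = 2.00/(0.28 × 28.7 × 40.44) = 0.006154 kg/m³.
(x−vt)²/(4Dt) = (34.0504)²/(4 × 1.96 × 66.4) = 2.227; exp(−2.227) = 0.1079.
C = 0.006154 × 0.1079 = 0.000664 kg/m³.

0.000664 kg/m³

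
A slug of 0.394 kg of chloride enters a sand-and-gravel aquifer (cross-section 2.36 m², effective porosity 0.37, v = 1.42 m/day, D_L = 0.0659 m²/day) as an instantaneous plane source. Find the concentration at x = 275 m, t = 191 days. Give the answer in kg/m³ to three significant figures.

For an instantaneous plane source, C(x,t) = M/(n_e·A·√(4πDt)) · exp(−(x−vt)²/(4Dt)), with n_e·A the pore (flow) area.
Plume center vt = 1.42 × 191 = 271.22 m, so the well at 275 m is 3.78 m downgradient of the peak.
√(4πDt) = 12.58 m, giving peak height M/(n_e·A·√(4πDt)) = 0.394/(0.37 × 2.36 × 12.58) = 0.03587 kg/m³.
(x−vt)²/(4Dt) = (3.78)²/(4 × 0.0659 × 191) = 0.2838; exp(−0.2838) = 0.7529.
C = 0.03587 × 0.7529 = 0.0270 kg/m³.

0.0270 kg/m³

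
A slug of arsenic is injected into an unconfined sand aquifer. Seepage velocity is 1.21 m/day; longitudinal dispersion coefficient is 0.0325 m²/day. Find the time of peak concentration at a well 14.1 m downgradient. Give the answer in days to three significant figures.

11.6 days

For the 1D instantaneous-source solution, setting ∂C/∂t = 0 at fixed x gives v²t² + 2Dt − x² = 0, so t = (√(D² + v²x²) − D)/v².
√(D² + v²x²) = √(0.0325² + 1.21² × 14.1²) = 17.06; v² = 1.4641.
t = (17.06 − 0.0325)/1.4641 = 11.6 days (vs. the pure-advection estimate x/v = 11.7 d).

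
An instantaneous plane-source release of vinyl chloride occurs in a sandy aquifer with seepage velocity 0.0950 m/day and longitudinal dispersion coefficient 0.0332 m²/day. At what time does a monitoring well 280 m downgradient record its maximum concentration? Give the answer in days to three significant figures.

2940 days

For the 1D instantaneous-source solution, setting ∂C/∂t = 0 at fixed x gives v²t² + 2Dt − x² = 0, so t = (√(D² + v²x²) − D)/v².
√(D² + v²x²) = √(0.0332² + 0.0950² × 280²) = 26.60; v² = 0.009025.
t = (26.60 − 0.0332)/0.009025 = 2940 days (vs. the pure-advection estimate x/v = 2950 d).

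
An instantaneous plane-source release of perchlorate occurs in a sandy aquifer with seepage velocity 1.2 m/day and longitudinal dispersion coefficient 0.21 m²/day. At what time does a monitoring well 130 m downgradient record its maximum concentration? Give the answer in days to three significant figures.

For the 1D instantaneous-source solution, setting ∂C/∂t = 0 at fixed x gives v²t² + 2Dt − x² = 0, so t = (√(D² + v²x²) − D)/v².
√(D² + v²x²) = √(0.21² + 1.2² × 130²) = 156.0; v² = 1.44.
t = (156.0 − 0.21)/1.44 = 108 days (vs. the pure-advection estimate x/v = 108 d).

108 days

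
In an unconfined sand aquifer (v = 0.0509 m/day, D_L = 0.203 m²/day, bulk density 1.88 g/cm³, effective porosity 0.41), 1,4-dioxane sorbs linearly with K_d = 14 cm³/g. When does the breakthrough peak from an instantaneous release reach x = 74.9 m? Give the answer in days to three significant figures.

91000 days

Retardation factor R = 1 + ρ_b·K_d/n = 1 + 1.88 × 14/0.41 = 65.20.
Sorption retards both mechanisms: v_R = v/R = 0.0007807 m/day, D_R = D/R = 0.003113 m²/day.
Peak time from v_R²t² + 2D_R t − x² = 0: t = (√(D_R² + v_R²x²) − D_R)/v_R².
√(D_R² + v_R²x²) = √(0.003113² + 0.0007807² × 74.9²) = 0.05856; v_R² = 6.095e-07.
t = (0.05856 − 0.003113)/6.095e-07 = 91000 days.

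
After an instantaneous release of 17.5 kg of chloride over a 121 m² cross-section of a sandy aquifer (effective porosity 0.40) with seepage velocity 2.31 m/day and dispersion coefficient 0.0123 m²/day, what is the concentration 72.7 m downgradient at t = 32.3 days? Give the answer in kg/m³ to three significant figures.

For an instantaneous plane source, C(x,t) = M/(n_e·A·√(4πDt)) · exp(−(x−vt)²/(4Dt)), with n_e·A the pore (flow) area.
Plume center vt = 2.31 × 32.3 = 74.613 m, so the well at 72.7 m is 1.913 m upgradient of the peak.
√(4πDt) = 2.234 m, giving peak height M/(n_e·A·√(4πDt)) = 17.5/(0.40 × 121 × 2.234) = 0.1618 kg/m³.
(x−vt)²/(4Dt) = (-1.913)²/(4 × 0.0123 × 32.3) = 2.303; exp(−2.303) = 0.09996.
C = 0.1618 × 0.09996 = 0.0162 kg/m³.

0.0162 kg/m³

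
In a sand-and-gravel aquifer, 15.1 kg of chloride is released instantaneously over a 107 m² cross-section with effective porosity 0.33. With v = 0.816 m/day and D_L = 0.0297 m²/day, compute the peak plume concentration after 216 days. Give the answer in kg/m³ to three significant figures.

The peak of an instantaneous 1D plume sits at x = vt; there the Gaussian factor is 1 and C_max = M/(n_e·A·√(4πDt)), where n_e·A is the pore area the mass is dissolved in.
√(4πDt) = √(4π × 0.0297 × 216) = 8.979 m, so C_max = 15.1/(0.33 × 107 × 8.979) = 0.0476 kg/m³.

0.0476 kg/m³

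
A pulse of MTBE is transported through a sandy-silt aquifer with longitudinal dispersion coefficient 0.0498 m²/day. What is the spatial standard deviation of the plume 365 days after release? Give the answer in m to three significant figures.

6.03 m

Dispersive spreading gives a Gaussian with σ² = 2Dt; advection only shifts the center.
σ = √(2 × 0.0498 × 365) = 6.03 m.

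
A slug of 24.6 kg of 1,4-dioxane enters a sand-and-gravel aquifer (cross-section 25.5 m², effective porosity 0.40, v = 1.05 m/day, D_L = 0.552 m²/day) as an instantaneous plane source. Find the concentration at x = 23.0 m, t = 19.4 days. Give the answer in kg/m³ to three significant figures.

0.177 kg/m³

For an instantaneous plane source, C(x,t) = M/(n_e·A·√(4πDt)) · exp(−(x−vt)²/(4Dt)), with n_e·A the pore (flow) area.
Plume center vt = 1.05 × 19.4 = 20.37 m, so the well at 23.0 m is 2.63 m downgradient of the peak.
√(4πDt) = 11.60 m, giving peak height M/(n_e·A·√(4πDt)) = 24.6/(0.40 × 25.5 × 11.60) = 0.2079 kg/m³.
(x−vt)²/(4Dt) = (2.63)²/(4 × 0.552 × 19.4) = 0.1615; exp(−0.1615) = 0.8509.
C = 0.2079 × 0.8509 = 0.177 kg/m³.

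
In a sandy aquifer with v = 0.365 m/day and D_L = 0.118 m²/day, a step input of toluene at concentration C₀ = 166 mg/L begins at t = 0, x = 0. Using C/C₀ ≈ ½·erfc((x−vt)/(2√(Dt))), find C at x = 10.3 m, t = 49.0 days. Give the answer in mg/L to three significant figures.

164 mg/L

For a continuous step input, C/C₀ ≈ ½·erfc((x−vt)/(2√(Dt))).
vt = 0.365 × 49.0 = 17.885 m and 2√(Dt) = 2√(0.118 × 49.0) = 4.809 m.
Argument (x−vt)/(2√(Dt)) = (10.3 − 17.885)/4.809 = -1.577; ½·erfc(-1.577) = 0.9871.
C = 166 × 0.9871 = 164 mg/L.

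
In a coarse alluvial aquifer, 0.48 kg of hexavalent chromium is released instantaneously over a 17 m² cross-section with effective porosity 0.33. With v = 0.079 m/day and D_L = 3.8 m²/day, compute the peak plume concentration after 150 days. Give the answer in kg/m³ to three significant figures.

0.00101 kg/m³

The peak of an instantaneous 1D plume sits at x = vt; there the Gaussian factor is 1 and C_max = M/(n_e·A·√(4πDt)), where n_e·A is the pore area the mass is dissolved in.
√(4πDt) = √(4π × 3.8 × 150) = 84.63 m, so C_max = 0.48/(0.33 × 17 × 84.63) = 0.00101 kg/m³.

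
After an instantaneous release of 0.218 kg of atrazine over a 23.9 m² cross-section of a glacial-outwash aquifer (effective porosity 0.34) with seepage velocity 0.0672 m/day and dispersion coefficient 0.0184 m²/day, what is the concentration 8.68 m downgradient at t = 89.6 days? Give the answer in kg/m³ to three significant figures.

0.00202 kg/m³

For an instantaneous plane source, C(x,t) = M/(n_e·A·√(4πDt)) · exp(−(x−vt)²/(4Dt)), with n_e·A the pore (flow) area.
Plume center vt = 0.0672 × 89.6 = 6.02112 m, so the well at 8.68 m is 2.65888 m downgradient of the peak.
√(4πDt) = 4.552 m, giving peak height M/(n_e·A·√(4πDt)) = 0.218/(0.34 × 23.9 × 4.552) = 0.005894 kg/m³.
(x−vt)²/(4Dt) = (2.65888)²/(4 × 0.0184 × 89.6) = 1.072; exp(−1.072) = 0.3423.
C = 0.005894 × 0.3423 = 0.00202 kg/m³.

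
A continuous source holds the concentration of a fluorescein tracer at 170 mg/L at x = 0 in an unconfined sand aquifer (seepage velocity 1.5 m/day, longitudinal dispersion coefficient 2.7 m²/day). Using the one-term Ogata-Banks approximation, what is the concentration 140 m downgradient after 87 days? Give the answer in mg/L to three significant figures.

For a continuous step input, C/C₀ ≈ ½·erfc((x−vt)/(2√(Dt))).
vt = 1.5 × 87 = 130.5 m and 2√(Dt) = 2√(2.7 × 87) = 30.65 m.
Argument (x−vt)/(2√(Dt)) = (140 − 130.5)/30.65 = 0.3100; ½·erfc(0.3100) = 0.3305.
C = 170 × 0.3305 = 56.2 mg/L.

56.2 mg/L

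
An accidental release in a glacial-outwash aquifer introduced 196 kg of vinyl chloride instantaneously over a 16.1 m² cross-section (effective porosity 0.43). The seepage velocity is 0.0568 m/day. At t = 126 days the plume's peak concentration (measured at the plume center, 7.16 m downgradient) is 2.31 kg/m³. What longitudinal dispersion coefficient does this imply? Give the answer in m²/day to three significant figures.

0.0949 m²/day

At the plume center C_max = M/(n_e·A·√(4πDt)), so D = M²/(4πt·(n_e·A·C_max)²).
n_e·A·C_max = 0.43 × 16.1 × 2.31 = 15.99 kg/m.
D = 196²/(4π × 126 × 15.99²) = 0.0949 m²/day.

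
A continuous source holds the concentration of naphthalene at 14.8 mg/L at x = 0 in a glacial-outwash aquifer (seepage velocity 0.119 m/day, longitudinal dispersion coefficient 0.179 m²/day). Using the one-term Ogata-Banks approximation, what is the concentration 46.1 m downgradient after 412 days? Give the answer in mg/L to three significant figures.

8.81 mg/L

For a continuous step input, C/C₀ ≈ ½·erfc((x−vt)/(2√(Dt))).
vt = 0.119 × 412 = 49.028 m and 2√(Dt) = 2√(0.179 × 412) = 17.18 m.
Argument (x−vt)/(2√(Dt)) = (46.1 − 49.028)/17.18 = -0.1704; ½·erfc(-0.1704) = 0.5952.
C = 14.8 × 0.5952 = 8.81 mg/L.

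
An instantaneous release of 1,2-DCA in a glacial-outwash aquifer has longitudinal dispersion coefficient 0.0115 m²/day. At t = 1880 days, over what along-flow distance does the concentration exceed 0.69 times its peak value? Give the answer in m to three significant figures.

The plume is Gaussian with σ = √(2Dt) = √(2 × 0.0115 × 1880) = 6.576 m.
C/C_peak = exp(−Δx²/(2σ²)) = 0.69 ⇒ Δx = σ·√(−2 ln 0.69) = 6.576 × 0.8615 = 5.665 m.
Width = 2Δx = 11.3 m.

11.3 m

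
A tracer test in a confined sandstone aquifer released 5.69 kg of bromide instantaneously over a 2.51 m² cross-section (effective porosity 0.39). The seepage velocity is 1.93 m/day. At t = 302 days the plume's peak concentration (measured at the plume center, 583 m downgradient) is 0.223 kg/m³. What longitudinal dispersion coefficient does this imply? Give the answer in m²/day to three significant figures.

At the plume center C_max = M/(n_e·A·√(4πDt)), so D = M²/(4πt·(n_e·A·C_max)²).
n_e·A·C_max = 0.39 × 2.51 × 0.223 = 0.2183 kg/m.
D = 5.69²/(4π × 302 × 0.2183²) = 0.179 m²/day.

0.179 m²/day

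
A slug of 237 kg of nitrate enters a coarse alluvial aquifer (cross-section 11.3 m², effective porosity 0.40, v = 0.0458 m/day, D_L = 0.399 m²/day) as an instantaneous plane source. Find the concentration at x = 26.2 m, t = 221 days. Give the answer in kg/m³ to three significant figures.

0.757 kg/m³

For an instantaneous plane source, C(x,t) = M/(n_e·A·√(4πDt)) · exp(−(x−vt)²/(4Dt)), with n_e·A the pore (flow) area.
Plume center vt = 0.0458 × 221 = 10.1218 m, so the well at 26.2 m is 16.0782 m downgradient of the peak.
√(4πDt) = 33.29 m, giving peak height M/(n_e·A·√(4πDt)) = 237/(0.40 × 11.3 × 33.29) = 1.575 kg/m³.
(x−vt)²/(4Dt) = (16.0782)²/(4 × 0.399 × 221) = 0.7329; exp(−0.7329) = 0.4805.
C = 1.575 × 0.4805 = 0.757 kg/m³.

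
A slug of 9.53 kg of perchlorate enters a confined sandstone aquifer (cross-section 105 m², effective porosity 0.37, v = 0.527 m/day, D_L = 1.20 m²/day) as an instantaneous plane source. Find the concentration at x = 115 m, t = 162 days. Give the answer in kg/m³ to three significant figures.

For an instantaneous plane source, C(x,t) = M/(n_e·A·√(4πDt)) · exp(−(x−vt)²/(4Dt)), with n_e·A the pore (flow) area.
Plume center vt = 0.527 × 162 = 85.374 m, so the well at 115 m is 29.626 m downgradient of the peak.
√(4πDt) = 49.43 m, giving peak height M/(n_e·A·√(4πDt)) = 9.53/(0.37 × 105 × 49.43) = 0.004963 kg/m³.
(x−vt)²/(4Dt) = (29.626)²/(4 × 1.20 × 162) = 1.129; exp(−1.129) = 0.3234.
C = 0.004963 × 0.3234 = 0.00161 kg/m³.

0.00161 kg/m³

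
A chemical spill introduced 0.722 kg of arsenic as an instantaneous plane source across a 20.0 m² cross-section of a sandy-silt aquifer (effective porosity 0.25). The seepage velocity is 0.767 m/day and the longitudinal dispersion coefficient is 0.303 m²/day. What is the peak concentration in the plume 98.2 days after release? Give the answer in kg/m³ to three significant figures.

The peak of an instantaneous 1D plume sits at x = vt; there the Gaussian factor is 1 and C_max = M/(n_e·A·√(4πDt)), where n_e·A is the pore area the mass is dissolved in.
√(4πDt) = √(4π × 0.303 × 98.2) = 19.34 m, so C_max = 0.722/(0.25 × 20.0 × 19.34) = 0.00747 kg/m³.

0.00747 kg/m³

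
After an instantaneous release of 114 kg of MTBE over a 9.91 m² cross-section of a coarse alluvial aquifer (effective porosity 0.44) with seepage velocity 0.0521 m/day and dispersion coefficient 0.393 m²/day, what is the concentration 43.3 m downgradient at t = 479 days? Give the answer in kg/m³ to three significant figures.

For an instantaneous plane source, C(x,t) = M/(n_e·A·√(4πDt)) · exp(−(x−vt)²/(4Dt)), with n_e·A the pore (flow) area.
Plume center vt = 0.0521 × 479 = 24.9559 m, so the well at 43.3 m is 18.3441 m downgradient of the peak.
√(4πDt) = 48.64 m, giving peak height M/(n_e·A·√(4πDt)) = 114/(0.44 × 9.91 × 48.64) = 0.5375 kg/m³.
(x−vt)²/(4Dt) = (18.3441)²/(4 × 0.393 × 479) = 0.4469; exp(−0.4469) = 0.6396.
C = 0.5375 × 0.6396 = 0.344 kg/m³.

0.344 kg/m³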